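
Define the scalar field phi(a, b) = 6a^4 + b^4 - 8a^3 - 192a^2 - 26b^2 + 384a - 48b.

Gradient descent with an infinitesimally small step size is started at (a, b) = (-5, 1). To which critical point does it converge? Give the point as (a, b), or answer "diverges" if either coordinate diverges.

(-4, 4)

phi is separable, so gradient descent decouples: a follows -∂phi/∂a, b follows -∂phi/∂b.
∂phi/∂a = 24(a - 4)(a - 1)(a + 4); at a=-5 this is -1296, so a increases.
∂phi/∂b = 4(b - 4)(b + 1)(b + 3); at b=1 this is -96, so b increases.
a converges to its nearest critical value -4 (a local min of the a-part); b converges to 4. The iterate converges to (-4, 4).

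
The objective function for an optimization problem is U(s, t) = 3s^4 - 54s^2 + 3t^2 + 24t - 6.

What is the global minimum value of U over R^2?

-297

U(s,t) separates as P(s) + Q(t) − 6, so its minimum is min P + min Q − 6.
P'(s) = 12s(s - 3)(s + 3) vanishes at s ∈ {-3, 0, 3}; Q'(t) = 6(t + 4) vanishes at t ∈ {-4}.
Local minima of P (where P''>0): P(-3)=-243, P(3)=-243. Local minima of Q: Q(-4)=-48.
So the global minimum of U is P(-3) + Q(-4) − 6 = -243 − 48 − 6 = -297, attained at (-3, -4).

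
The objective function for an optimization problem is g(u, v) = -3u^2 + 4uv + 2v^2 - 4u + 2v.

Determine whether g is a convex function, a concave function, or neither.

g is quadratic, so its Hessian is the constant matrix H = [[-6, 4], [4, 4]].
det(H) = -40, tr(H) = -2.
det(H) < 0, so H is indefinite: neither convex nor concave.

neither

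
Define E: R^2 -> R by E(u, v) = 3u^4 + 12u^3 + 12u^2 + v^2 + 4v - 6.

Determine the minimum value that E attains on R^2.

-10

E(u,v) separates as P(u) + Q(v) − 6, so its minimum is min P + min Q − 6.
P'(u) = 12u(u + 1)(u + 2) vanishes at u ∈ {-2, -1, 0}; Q'(v) = 2v + 4 vanishes at v ∈ {-2}.
Local minima of P (where P''>0): P(-2)=0, P(0)=0. Local minima of Q: Q(-2)=-4.
So the global minimum of E is P(-2) + Q(-2) − 6 = 0 − 4 − 6 = -10, attained at (-2, -2).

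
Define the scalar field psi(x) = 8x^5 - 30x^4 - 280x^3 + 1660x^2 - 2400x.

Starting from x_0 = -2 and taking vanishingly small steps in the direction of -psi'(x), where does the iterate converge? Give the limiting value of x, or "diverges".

psi'(x) = 40(x - 4)(x - 3)(x - 1)(x + 5), so psi'(-2) = -10800.
Gradient descent moves in the -psi' direction, i.e. x is increasing.
The nearest critical point in that direction is x = 1, where psi'' = 1440 > 0 (a local minimum). The iterate converges there.

1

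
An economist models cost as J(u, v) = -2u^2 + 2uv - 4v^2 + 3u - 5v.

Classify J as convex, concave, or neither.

concave

J is quadratic, so its Hessian is the constant matrix H = [[-4, 2], [2, -8]].
det(H) = 28, tr(H) = -12.
det(H) > 0 and tr(H) < 0, so H is negative definite everywhere: concave.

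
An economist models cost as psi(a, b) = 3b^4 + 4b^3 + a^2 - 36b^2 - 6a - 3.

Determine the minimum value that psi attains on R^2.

-201

psi(a,b) separates as P(a) + Q(b) − 3, so its minimum is min P + min Q − 3.
P'(a) = 2a - 6 vanishes at a ∈ {3}; Q'(b) = 12b(b - 2)(b + 3) vanishes at b ∈ {-3, 0, 2}.
Local minima of P (where P''>0): P(3)=-9. Local minima of Q: Q(-3)=-189, Q(2)=-64.
So the global minimum of psi is P(3) + Q(-3) − 3 = -9 − 189 − 3 = -201, attained at (3, -3).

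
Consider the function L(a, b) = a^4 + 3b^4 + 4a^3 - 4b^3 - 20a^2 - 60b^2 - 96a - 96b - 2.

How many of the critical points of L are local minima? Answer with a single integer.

L separates as a function of a plus a function of b, so ∇L=0 decouples.
∂L/∂a = 4(a - 3)(a + 2)(a + 4) = 0 at a ∈ {-4, -2, 3}; ∂L/∂b = 12(b - 4)(b + 1)(b + 2) = 0 at b ∈ {-2, -1, 4}.
The Hessian is diagonal: diag(L_aa, L_bb). Second derivatives: L_aa(-4)=56, L_aa(-2)=-40, L_aa(3)=140; L_bb(-2)=72, L_bb(-1)=-60, L_bb(4)=360.
Local minima occur where both diagonal entries positive: (-4, -2), (-4, 4), (3, -2), (3, 4). Count: 4.

4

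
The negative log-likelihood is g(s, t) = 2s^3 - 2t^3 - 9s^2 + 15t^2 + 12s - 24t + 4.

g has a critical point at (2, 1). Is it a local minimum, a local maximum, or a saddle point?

The mixed partial ∂²g/∂s∂t is 0, so the Hessian at any point is diag(g_ss, g_tt) = diag(6(2s - 3), 6(-2t + 5)).
At (2, 1): H = diag(6, 18).
Both eigenvalues are positive, so H is positive definite: a local minimum.

local minimum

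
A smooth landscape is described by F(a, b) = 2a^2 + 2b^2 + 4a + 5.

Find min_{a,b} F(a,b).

3

F(a,b) separates as P(a) + Q(b) + 5, so its minimum is min P + min Q + 5.
P'(a) = 4a + 4 vanishes at a ∈ {-1}; Q'(b) = 4b vanishes at b ∈ {0}.
Local minima of P (where P''>0): P(-1)=-2. Local minima of Q: Q(0)=0.
So the global minimum of F is P(-1) + Q(0) + 5 = -2 + 0 + 5 = 3, attained at (-1, 0).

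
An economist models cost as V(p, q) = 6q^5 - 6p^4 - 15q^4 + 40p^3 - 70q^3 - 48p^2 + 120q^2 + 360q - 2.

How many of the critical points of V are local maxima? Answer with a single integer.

V separates as a function of p plus a function of q, so ∇V=0 decouples.
∂V/∂p = -24p(p - 4)(p - 1) = 0 at p ∈ {0, 1, 4}; ∂V/∂q = 30(q - 3)(q - 2)(q + 1)(q + 2) = 0 at q ∈ {-2, -1, 2, 3}.
The Hessian is diagonal: diag(V_pp, V_qq). Second derivatives: V_pp(0)=-96, V_pp(1)=72, V_pp(4)=-288; V_qq(-2)=-600, V_qq(-1)=360, V_qq(2)=-360, V_qq(3)=600.
Local maxima occur where both diagonal entries negative: (0, -2), (0, 2), (4, -2), (4, 2). Count: 4.

4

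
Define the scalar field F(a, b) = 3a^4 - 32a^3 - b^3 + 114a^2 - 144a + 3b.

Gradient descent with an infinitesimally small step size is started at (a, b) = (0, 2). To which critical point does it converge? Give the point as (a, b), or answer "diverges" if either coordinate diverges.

diverges

F is separable, so gradient descent decouples: a follows -∂F/∂a, b follows -∂F/∂b.
∂F/∂a = 12(a - 4)(a - 3)(a - 1); at a=0 this is -144, so a increases.
∂F/∂b = -3(b - 1)(b + 1); at b=2 this is -9, so b increases.
The b-coordinate has no critical point in that direction and runs off to infinity.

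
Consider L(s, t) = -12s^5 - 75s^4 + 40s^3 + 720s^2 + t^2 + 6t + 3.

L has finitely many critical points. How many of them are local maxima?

0

L separates as a function of s plus a function of t, so ∇L=0 decouples.
∂L/∂s = -60s(s - 2)(s + 3)(s + 4) = 0 at s ∈ {-4, -3, 0, 2}; ∂L/∂t = 2(t + 3) = 0 at t ∈ {-3}.
The Hessian is diagonal: diag(L_ss, L_tt). Second derivatives: L_ss(-4)=1440, L_ss(-3)=-900, L_ss(0)=1440, L_ss(2)=-3600; L_tt(-3)=2.
Local maxima occur where both diagonal entries negative: none. Count: 0.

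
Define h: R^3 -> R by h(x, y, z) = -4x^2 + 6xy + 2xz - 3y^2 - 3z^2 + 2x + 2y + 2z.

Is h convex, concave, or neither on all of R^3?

h is quadratic, so its Hessian is the constant matrix H = [[-8, 6, 2], [6, -6, 0], [2, 0, -6]].
Leading principal minors: -8, 12, -48.
Signs alternate −, +, − ⇒ H ≺ 0 ⇒ concave.

concave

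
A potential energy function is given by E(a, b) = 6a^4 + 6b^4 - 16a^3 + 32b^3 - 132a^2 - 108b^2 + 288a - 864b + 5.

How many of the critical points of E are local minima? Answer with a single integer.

E separates as a function of a plus a function of b, so ∇E=0 decouples.
∂E/∂a = 24(a - 4)(a - 1)(a + 3) = 0 at a ∈ {-3, 1, 4}; ∂E/∂b = 24(b - 3)(b + 3)(b + 4) = 0 at b ∈ {-4, -3, 3}.
The Hessian is diagonal: diag(E_aa, E_bb). Second derivatives: E_aa(-3)=672, E_aa(1)=-288, E_aa(4)=504; E_bb(-4)=168, E_bb(-3)=-144, E_bb(3)=1008.
Local minima occur where both diagonal entries positive: (-3, -4), (-3, 3), (4, -4), (4, 3). Count: 4.

4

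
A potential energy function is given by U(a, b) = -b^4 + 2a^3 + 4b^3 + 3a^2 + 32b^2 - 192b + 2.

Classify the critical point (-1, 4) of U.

The mixed partial ∂²U/∂a∂b is 0, so the Hessian at any point is diag(U_aa, U_bb) = diag(6(2a + 1), 4(-3b^2 + 6b + 16)).
At (-1, 4): H = diag(-6, -32).
Both eigenvalues are negative, so H is negative definite: a local maximum.

local maximum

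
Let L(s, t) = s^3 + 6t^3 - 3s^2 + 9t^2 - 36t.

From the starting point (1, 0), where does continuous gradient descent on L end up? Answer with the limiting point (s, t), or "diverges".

(2, 1)

L is separable, so gradient descent decouples: s follows -∂L/∂s, t follows -∂L/∂t.
∂L/∂s = 3s(s - 2); at s=1 this is -3, so s increases.
∂L/∂t = 18(t - 1)(t + 2); at t=0 this is -36, so t increases.
s converges to its nearest critical value 2 (a local min of the s-part); t converges to 1. The iterate converges to (2, 1).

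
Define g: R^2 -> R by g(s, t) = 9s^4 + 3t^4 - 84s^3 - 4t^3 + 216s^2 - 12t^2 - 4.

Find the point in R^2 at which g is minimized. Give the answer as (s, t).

(0, 2)

g(s,t) separates as P(s) + Q(t) − 4, so its minimum is min P + min Q − 4.
P'(s) = 36s(s - 4)(s - 3) vanishes at s ∈ {0, 3, 4}; Q'(t) = 12t(t - 2)(t + 1) vanishes at t ∈ {-1, 0, 2}.
Local minima of P (where P''>0): P(0)=0, P(4)=384. Local minima of Q: Q(-1)=-5, Q(2)=-32.
So the global minimum of g is P(0) + Q(2) − 4 = 0 − 32 − 4 = -36, attained at (0, 2).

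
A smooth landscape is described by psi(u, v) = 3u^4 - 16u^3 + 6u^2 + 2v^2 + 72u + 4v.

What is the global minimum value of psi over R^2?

psi(u,v) separates as P(u) + Q(v), so its minimum is min P + min Q.
P'(u) = 12(u - 3)(u - 2)(u + 1) vanishes at u ∈ {-1, 2, 3}; Q'(v) = 4v + 4 vanishes at v ∈ {-1}.
Local minima of P (where P''>0): P(-1)=-47, P(3)=81. Local minima of Q: Q(-1)=-2.
So the global minimum of psi is P(-1) + Q(-1) = -47 − 2 = -49, attained at (-1, -1).

-49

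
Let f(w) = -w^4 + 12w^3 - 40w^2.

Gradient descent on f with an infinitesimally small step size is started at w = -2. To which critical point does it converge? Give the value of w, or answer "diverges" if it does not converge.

f'(w) = -4w(w - 5)(w - 4), so f'(-2) = 336.
Gradient descent moves in the -f' direction, i.e. w is decreasing.
There is no critical point below w=-2, and f' keeps the same sign, so the iterate runs off to −∞.

diverges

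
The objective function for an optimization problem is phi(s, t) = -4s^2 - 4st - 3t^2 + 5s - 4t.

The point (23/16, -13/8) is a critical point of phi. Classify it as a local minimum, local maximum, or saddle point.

local maximum

The Hessian of phi is constant: H = [[-8, -4], [-4, -6]].
det(H) = (-8)·(-6) − (-4)² = 32.
det(H) > 0 and tr(H) = -14 < 0, so H is negative definite and the point is a local maximum.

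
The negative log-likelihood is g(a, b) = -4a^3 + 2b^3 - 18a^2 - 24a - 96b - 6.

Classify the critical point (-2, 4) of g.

local minimum

The mixed partial ∂²g/∂a∂b is 0, so the Hessian at any point is diag(g_aa, g_bb) = diag(-12(2a + 3), 12b).
At (-2, 4): H = diag(12, 48).
Both eigenvalues are positive, so H is positive definite: a local minimum.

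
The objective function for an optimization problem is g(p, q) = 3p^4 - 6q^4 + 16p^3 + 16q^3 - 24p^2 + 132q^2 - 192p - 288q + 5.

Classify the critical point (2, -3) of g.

The mixed partial ∂²g/∂p∂q is 0, so the Hessian at any point is diag(g_pp, g_qq) = diag(12(3p^2 + 8p - 4), 24(-3q^2 + 4q + 11)).
At (2, -3): H = diag(288, -672).
The eigenvalues have opposite signs, so H is indefinite: a saddle point.

saddle point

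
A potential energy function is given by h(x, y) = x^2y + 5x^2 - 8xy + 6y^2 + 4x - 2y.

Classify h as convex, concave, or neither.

The term x^2y is cubic, so the Hessian is not constant.
∂²h/∂x² = 2y + 10, which takes both signs as y varies (negative for sufficiently negative y). A diagonal entry of the Hessian changing sign means the Hessian is neither positive- nor negative-semidefinite on all of R^2.

neither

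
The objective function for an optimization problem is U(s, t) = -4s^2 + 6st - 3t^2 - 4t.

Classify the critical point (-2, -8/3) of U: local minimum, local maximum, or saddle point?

local maximum

The Hessian of U is constant: H = [[-8, 6], [6, -6]].
det(H) = (-8)·(-6) − 6² = 12.
det(H) > 0 and tr(H) = -14 < 0, so H is negative definite and the point is a local maximum.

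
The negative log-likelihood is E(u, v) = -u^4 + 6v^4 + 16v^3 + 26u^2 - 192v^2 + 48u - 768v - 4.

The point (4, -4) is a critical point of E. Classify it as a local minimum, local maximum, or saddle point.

The mixed partial ∂²E/∂u∂v is 0, so the Hessian at any point is diag(E_uu, E_vv) = diag(4(-3u^2 + 13), 24(3v^2 + 4v - 16)).
At (4, -4): H = diag(-140, 384).
The eigenvalues have opposite signs, so H is indefinite: a saddle point.

saddle point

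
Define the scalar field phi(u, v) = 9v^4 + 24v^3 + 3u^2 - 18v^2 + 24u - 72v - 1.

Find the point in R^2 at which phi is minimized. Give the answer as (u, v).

phi(u,v) separates as P(u) + Q(v) − 1, so its minimum is min P + min Q − 1.
P'(u) = 6u + 24 vanishes at u ∈ {-4}; Q'(v) = 36(v - 1)(v + 1)(v + 2) vanishes at v ∈ {-2, -1, 1}.
Local minima of P (where P''>0): P(-4)=-48. Local minima of Q: Q(-2)=24, Q(1)=-57.
So the global minimum of phi is P(-4) + Q(1) − 1 = -48 − 57 − 1 = -106, attained at (-4, 1).

(-4, 1)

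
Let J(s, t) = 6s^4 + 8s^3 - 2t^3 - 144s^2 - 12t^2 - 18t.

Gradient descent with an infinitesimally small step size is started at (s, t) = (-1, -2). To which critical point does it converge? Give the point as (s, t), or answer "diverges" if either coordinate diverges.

J is separable, so gradient descent decouples: s follows -∂J/∂s, t follows -∂J/∂t.
∂J/∂s = 24s(s - 3)(s + 4); at s=-1 this is 288, so s decreases.
∂J/∂t = -6(t + 1)(t + 3); at t=-2 this is 6, so t decreases.
s converges to its nearest critical value -4 (a local min of the s-part); t converges to -3. The iterate converges to (-4, -3).

(-4, -3)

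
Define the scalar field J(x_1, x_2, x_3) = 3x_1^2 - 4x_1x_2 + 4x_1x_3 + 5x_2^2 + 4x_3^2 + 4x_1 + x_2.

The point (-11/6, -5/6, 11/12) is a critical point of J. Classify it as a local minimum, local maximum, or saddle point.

local minimum

The Hessian is constant: H = [[6, -4, 4], [-4, 10, 0], [4, 0, 8]].
Leading principal minors: Δ₁ = 6, Δ₂ = 44, Δ₃ = 192.
All leading minors are positive, so H is positive definite: a local minimum.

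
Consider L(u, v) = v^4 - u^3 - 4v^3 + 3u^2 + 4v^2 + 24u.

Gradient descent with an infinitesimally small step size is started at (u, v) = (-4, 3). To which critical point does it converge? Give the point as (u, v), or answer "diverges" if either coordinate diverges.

(-2, 2)

L is separable, so gradient descent decouples: u follows -∂L/∂u, v follows -∂L/∂v.
∂L/∂u = -3(u - 4)(u + 2); at u=-4 this is -48, so u increases.
∂L/∂v = 4v(v - 2)(v - 1); at v=3 this is 24, so v decreases.
u converges to its nearest critical value -2 (a local min of the u-part); v converges to 2. The iterate converges to (-2, 2).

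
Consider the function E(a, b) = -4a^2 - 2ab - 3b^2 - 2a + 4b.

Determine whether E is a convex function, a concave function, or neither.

concave

E is quadratic, so its Hessian is the constant matrix H = [[-8, -2], [-2, -6]].
det(H) = 44, tr(H) = -14.
det(H) > 0 and tr(H) < 0, so H is negative definite everywhere: concave.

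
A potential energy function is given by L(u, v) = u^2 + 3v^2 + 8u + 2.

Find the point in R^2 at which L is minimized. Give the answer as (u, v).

(-4, 0)

L(u,v) separates as P(u) + Q(v) + 2, so its minimum is min P + min Q + 2.
P'(u) = 2u + 8 vanishes at u ∈ {-4}; Q'(v) = 6v vanishes at v ∈ {0}.
Local minima of P (where P''>0): P(-4)=-16. Local minima of Q: Q(0)=0.
So the global minimum of L is P(-4) + Q(0) + 2 = -16 + 0 + 2 = -14, attained at (-4, 0).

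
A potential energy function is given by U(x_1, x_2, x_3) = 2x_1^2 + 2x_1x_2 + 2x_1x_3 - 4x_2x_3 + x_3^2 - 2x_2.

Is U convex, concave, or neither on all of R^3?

U is quadratic, so its Hessian is the constant matrix H = [[4, 2, 2], [2, 0, -4], [2, -4, 2]].
Leading principal minors: 4, -4, -104.
Neither pattern holds ⇒ H is indefinite ⇒ neither convex nor concave.

neither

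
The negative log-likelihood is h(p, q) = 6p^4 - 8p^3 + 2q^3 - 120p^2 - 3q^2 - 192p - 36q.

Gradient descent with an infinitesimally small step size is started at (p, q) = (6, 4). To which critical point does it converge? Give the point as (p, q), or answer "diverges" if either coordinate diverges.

(4, 3)

h is separable, so gradient descent decouples: p follows -∂h/∂p, q follows -∂h/∂q.
∂h/∂p = 24(p - 4)(p + 1)(p + 2); at p=6 this is 2688, so p decreases.
∂h/∂q = 6(q - 3)(q + 2); at q=4 this is 36, so q decreases.
p converges to its nearest critical value 4 (a local min of the p-part); q converges to 3. The iterate converges to (4, 3).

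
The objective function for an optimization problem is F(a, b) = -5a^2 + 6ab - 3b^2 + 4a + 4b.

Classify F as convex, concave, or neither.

F is quadratic, so its Hessian is the constant matrix H = [[-10, 6], [6, -6]].
det(H) = 24, tr(H) = -16.
det(H) > 0 and tr(H) < 0, so H is negative definite everywhere: concave.

concave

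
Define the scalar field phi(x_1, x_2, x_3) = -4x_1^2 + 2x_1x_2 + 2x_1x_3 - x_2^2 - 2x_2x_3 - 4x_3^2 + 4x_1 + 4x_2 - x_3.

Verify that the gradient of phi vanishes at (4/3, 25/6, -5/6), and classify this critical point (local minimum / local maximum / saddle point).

∇phi = (-8x_1 + 2x_2 + 2x_3 + 4, 2x_1 - 2x_2 - 2x_3 + 4, 2x_1 - 2x_2 - 8x_3 - 1); substituting (4/3, 25/6, -5/6) gives ∇phi = (0, 0, 0), so (4/3, 25/6, -5/6) is indeed a critical point.
The Hessian is constant: H = [[-8, 2, 2], [2, -2, -2], [2, -2, -8]].
Leading principal minors: Δ₁ = -8, Δ₂ = 12, Δ₃ = -72.
The minors alternate sign starting negative (−, +, −), so H is negative definite: a local maximum.

local maximum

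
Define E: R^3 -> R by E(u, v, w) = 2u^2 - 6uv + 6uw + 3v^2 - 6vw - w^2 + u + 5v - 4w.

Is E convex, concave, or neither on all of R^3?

neither

E is quadratic, so its Hessian is the constant matrix H = [[4, -6, 6], [-6, 6, -6], [6, -6, -2]].
Leading principal minors: 4, -12, 96.
Neither pattern holds ⇒ H is indefinite ⇒ neither convex nor concave.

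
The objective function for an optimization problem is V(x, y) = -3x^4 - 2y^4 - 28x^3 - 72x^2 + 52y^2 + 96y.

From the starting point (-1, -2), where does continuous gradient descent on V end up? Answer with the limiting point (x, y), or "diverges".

V is separable, so gradient descent decouples: x follows -∂V/∂x, y follows -∂V/∂y.
∂V/∂x = -12x(x + 3)(x + 4); at x=-1 this is 72, so x decreases.
∂V/∂y = -8(y - 4)(y + 1)(y + 3); at y=-2 this is -48, so y increases.
x converges to its nearest critical value -3 (a local min of the x-part); y converges to -1. The iterate converges to (-3, -1).

(-3, -1)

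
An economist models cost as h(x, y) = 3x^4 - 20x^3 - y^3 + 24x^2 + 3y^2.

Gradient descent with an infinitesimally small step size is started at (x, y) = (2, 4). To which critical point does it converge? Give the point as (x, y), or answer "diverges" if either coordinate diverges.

h is separable, so gradient descent decouples: x follows -∂h/∂x, y follows -∂h/∂y.
∂h/∂x = 12x(x - 4)(x - 1); at x=2 this is -48, so x increases.
∂h/∂y = -3y(y - 2); at y=4 this is -24, so y increases.
The y-coordinate has no critical point in that direction and runs off to infinity.

diverges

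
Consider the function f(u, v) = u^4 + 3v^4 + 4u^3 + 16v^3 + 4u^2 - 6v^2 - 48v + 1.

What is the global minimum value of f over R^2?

-159

f(u,v) separates as P(u) + Q(v) + 1, so its minimum is min P + min Q + 1.
P'(u) = 4u(u + 1)(u + 2) vanishes at u ∈ {-2, -1, 0}; Q'(v) = 12(v - 1)(v + 1)(v + 4) vanishes at v ∈ {-4, -1, 1}.
Local minima of P (where P''>0): P(-2)=0, P(0)=0. Local minima of Q: Q(-4)=-160, Q(1)=-35.
So the global minimum of f is P(-2) + Q(-4) + 1 = 0 − 160 + 1 = -159, attained at (-2, -4).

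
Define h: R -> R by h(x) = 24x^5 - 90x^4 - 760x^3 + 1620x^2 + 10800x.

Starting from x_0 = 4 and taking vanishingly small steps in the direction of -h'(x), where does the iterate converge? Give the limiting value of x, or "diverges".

h'(x) = 120(x - 5)(x - 3)(x + 2)(x + 3), so h'(4) = -5040.
Gradient descent moves in the -h' direction, i.e. x is increasing.
The nearest critical point in that direction is x = 5, where h'' = 13440 > 0 (a local minimum). The iterate converges there.

5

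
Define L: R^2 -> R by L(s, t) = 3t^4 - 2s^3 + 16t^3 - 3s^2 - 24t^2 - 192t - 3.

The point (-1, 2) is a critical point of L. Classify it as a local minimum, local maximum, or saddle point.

The mixed partial ∂²L/∂s∂t is 0, so the Hessian at any point is diag(L_ss, L_tt) = diag(-6(2s + 1), 12(3t^2 + 8t - 4)).
At (-1, 2): H = diag(6, 288).
Both eigenvalues are positive, so H is positive definite: a local minimum.

local minimum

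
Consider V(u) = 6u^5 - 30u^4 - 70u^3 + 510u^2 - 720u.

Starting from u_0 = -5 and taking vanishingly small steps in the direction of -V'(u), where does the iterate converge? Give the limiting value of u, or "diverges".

diverges

V'(u) = 30(u - 4)(u - 2)(u - 1)(u + 3), so V'(-5) = 22680.
Gradient descent moves in the -V' direction, i.e. u is decreasing.
There is no critical point below u=-5, and V' keeps the same sign, so the iterate runs off to −∞.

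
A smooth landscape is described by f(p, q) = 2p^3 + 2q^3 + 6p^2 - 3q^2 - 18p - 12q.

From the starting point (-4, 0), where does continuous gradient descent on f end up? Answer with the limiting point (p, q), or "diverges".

f is separable, so gradient descent decouples: p follows -∂f/∂p, q follows -∂f/∂q.
∂f/∂p = 6(p - 1)(p + 3); at p=-4 this is 30, so p decreases.
∂f/∂q = 6(q - 2)(q + 1); at q=0 this is -12, so q increases.
The p-coordinate has no critical point in that direction and runs off to infinity.

diverges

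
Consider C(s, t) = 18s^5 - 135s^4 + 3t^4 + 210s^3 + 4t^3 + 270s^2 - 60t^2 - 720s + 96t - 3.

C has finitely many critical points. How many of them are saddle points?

6

C separates as a function of s plus a function of t, so ∇C=0 decouples.
∂C/∂s = 90(s - 4)(s - 2)(s - 1)(s + 1) = 0 at s ∈ {-1, 1, 2, 4}; ∂C/∂t = 12(t - 2)(t - 1)(t + 4) = 0 at t ∈ {-4, 1, 2}.
The Hessian is diagonal: diag(C_ss, C_tt). Second derivatives: C_ss(-1)=-2700, C_ss(1)=540, C_ss(2)=-540, C_ss(4)=2700; C_tt(-4)=360, C_tt(1)=-60, C_tt(2)=72.
Saddle points occur where the two diagonal entries have opposite signs: (-1, -4), (-1, 2), (1, 1), (2, -4), (2, 2), (4, 1). Count: 6.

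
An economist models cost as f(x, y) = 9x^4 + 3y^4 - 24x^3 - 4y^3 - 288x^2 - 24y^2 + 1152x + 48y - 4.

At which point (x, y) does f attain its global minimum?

f(x,y) separates as P(x) + Q(y) − 4, so its minimum is min P + min Q − 4.
P'(x) = 36(x - 4)(x - 2)(x + 4) vanishes at x ∈ {-4, 2, 4}; Q'(y) = 12(y - 2)(y - 1)(y + 2) vanishes at y ∈ {-2, 1, 2}.
Local minima of P (where P''>0): P(-4)=-5376, P(4)=768. Local minima of Q: Q(-2)=-112, Q(2)=16.
So the global minimum of f is P(-4) + Q(-2) − 4 = -5376 − 112 − 4 = -5492, attained at (-4, -2).

(-4, -2)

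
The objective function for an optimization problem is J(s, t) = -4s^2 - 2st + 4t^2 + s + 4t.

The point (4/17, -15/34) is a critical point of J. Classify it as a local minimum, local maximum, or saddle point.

The Hessian of J is constant: H = [[-8, -2], [-2, 8]].
det(H) = (-8)·8 − (-2)² = -68.
Since det(H) < 0, H is indefinite and the critical point is a saddle point.

saddle point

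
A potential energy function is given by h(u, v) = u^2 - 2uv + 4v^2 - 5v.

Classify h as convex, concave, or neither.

h is quadratic, so its Hessian is the constant matrix H = [[2, -2], [-2, 8]].
det(H) = 12, tr(H) = 10.
det(H) > 0 and tr(H) > 0, so H is positive definite everywhere: convex.

convex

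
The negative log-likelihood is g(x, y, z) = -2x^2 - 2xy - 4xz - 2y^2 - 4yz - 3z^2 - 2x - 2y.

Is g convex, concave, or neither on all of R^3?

concave

g is quadratic, so its Hessian is the constant matrix H = [[-4, -2, -4], [-2, -4, -4], [-4, -4, -6]].
Leading principal minors: -4, 12, -8.
Signs alternate −, +, − ⇒ H ≺ 0 ⇒ concave.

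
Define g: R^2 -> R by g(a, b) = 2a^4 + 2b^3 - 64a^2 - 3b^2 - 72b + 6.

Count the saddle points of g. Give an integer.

g separates as a function of a plus a function of b, so ∇g=0 decouples.
∂g/∂a = 8a(a - 4)(a + 4) = 0 at a ∈ {-4, 0, 4}; ∂g/∂b = 6(b - 4)(b + 3) = 0 at b ∈ {-3, 4}.
The Hessian is diagonal: diag(g_aa, g_bb). Second derivatives: g_aa(-4)=256, g_aa(0)=-128, g_aa(4)=256; g_bb(-3)=-42, g_bb(4)=42.
Saddle points occur where the two diagonal entries have opposite signs: (-4, -3), (0, 4), (4, -3). Count: 3.

3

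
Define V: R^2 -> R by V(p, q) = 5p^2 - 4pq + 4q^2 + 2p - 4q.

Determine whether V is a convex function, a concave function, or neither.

V is quadratic, so its Hessian is the constant matrix H = [[10, -4], [-4, 8]].
det(H) = 64, tr(H) = 18.
det(H) > 0 and tr(H) > 0, so H is positive definite everywhere: convex.

convex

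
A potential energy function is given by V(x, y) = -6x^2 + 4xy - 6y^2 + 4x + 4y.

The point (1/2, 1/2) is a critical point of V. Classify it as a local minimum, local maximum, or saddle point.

The Hessian of V is constant: H = [[-12, 4], [4, -12]].
det(H) = (-12)·(-12) − 4² = 128.
det(H) > 0 and tr(H) = -24 < 0, so H is negative definite and the point is a local maximum.

local maximum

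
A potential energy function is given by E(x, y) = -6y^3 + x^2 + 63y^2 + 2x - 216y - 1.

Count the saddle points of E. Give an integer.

E separates as a function of x plus a function of y, so ∇E=0 decouples.
∂E/∂x = 2(x + 1) = 0 at x ∈ {-1}; ∂E/∂y = -18(y - 4)(y - 3) = 0 at y ∈ {3, 4}.
The Hessian is diagonal: diag(E_xx, E_yy). Second derivatives: E_xx(-1)=2; E_yy(3)=18, E_yy(4)=-18.
Saddle points occur where the two diagonal entries have opposite signs: (-1, 4). Count: 1.

1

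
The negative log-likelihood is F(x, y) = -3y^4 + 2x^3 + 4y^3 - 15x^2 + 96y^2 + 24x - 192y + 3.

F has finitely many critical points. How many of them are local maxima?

F separates as a function of x plus a function of y, so ∇F=0 decouples.
∂F/∂x = 6(x - 4)(x - 1) = 0 at x ∈ {1, 4}; ∂F/∂y = -12(y - 4)(y - 1)(y + 4) = 0 at y ∈ {-4, 1, 4}.
The Hessian is diagonal: diag(F_xx, F_yy). Second derivatives: F_xx(1)=-18, F_xx(4)=18; F_yy(-4)=-480, F_yy(1)=180, F_yy(4)=-288.
Local maxima occur where both diagonal entries negative: (1, -4), (1, 4). Count: 2.

2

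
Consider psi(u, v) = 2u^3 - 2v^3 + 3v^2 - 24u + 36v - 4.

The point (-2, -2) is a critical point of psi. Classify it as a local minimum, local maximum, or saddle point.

saddle point

The mixed partial ∂²psi/∂u∂v is 0, so the Hessian at any point is diag(psi_uu, psi_vv) = diag(12u, 6(-2v + 1)).
At (-2, -2): H = diag(-24, 30).
The eigenvalues have opposite signs, so H is indefinite: a saddle point.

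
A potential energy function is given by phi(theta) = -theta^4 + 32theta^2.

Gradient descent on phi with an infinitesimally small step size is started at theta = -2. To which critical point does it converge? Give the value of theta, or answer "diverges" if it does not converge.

0

phi'(theta) = -4theta(theta - 4)(theta + 4), so phi'(-2) = -96.
Gradient descent moves in the -phi' direction, i.e. theta is increasing.
The nearest critical point in that direction is theta = 0, where phi'' = 64 > 0 (a local minimum). The iterate converges there.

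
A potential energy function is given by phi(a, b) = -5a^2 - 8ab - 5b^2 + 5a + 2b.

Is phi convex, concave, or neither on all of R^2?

phi is quadratic, so its Hessian is the constant matrix H = [[-10, -8], [-8, -10]].
det(H) = 36, tr(H) = -20.
det(H) > 0 and tr(H) < 0, so H is negative definite everywhere: concave.

concave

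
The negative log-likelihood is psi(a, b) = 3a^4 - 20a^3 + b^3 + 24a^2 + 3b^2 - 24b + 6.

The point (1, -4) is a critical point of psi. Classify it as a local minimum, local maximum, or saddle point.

The mixed partial ∂²psi/∂a∂b is 0, so the Hessian at any point is diag(psi_aa, psi_bb) = diag(12(3a^2 - 10a + 4), 6(b + 1)).
At (1, -4): H = diag(-36, -18).
Both eigenvalues are negative, so H is negative definite: a local maximum.

local maximum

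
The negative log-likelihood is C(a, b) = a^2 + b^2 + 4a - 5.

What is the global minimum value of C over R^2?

-9

C(a,b) separates as P(a) + Q(b) − 5, so its minimum is min P + min Q − 5.
P'(a) = 2a + 4 vanishes at a ∈ {-2}; Q'(b) = 2b vanishes at b ∈ {0}.
Local minima of P (where P''>0): P(-2)=-4. Local minima of Q: Q(0)=0.
So the global minimum of C is P(-2) + Q(0) − 5 = -4 + 0 − 5 = -9, attained at (-2, 0).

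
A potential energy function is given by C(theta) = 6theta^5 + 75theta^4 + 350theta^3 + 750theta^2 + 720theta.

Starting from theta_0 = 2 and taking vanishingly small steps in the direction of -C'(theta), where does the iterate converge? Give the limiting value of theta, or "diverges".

C'(theta) = 30(theta + 1)(theta + 2)(theta + 3)(theta + 4), so C'(2) = 10800.
Gradient descent moves in the -C' direction, i.e. theta is decreasing.
The nearest critical point in that direction is theta = -1, where C'' = 180 > 0 (a local minimum). The iterate converges there.

-1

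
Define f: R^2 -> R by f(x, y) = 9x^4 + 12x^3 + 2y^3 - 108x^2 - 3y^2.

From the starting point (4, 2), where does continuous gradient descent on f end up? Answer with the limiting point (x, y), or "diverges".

(2, 1)

f is separable, so gradient descent decouples: x follows -∂f/∂x, y follows -∂f/∂y.
∂f/∂x = 36x(x - 2)(x + 3); at x=4 this is 2016, so x decreases.
∂f/∂y = 6y(y - 1); at y=2 this is 12, so y decreases.
x converges to its nearest critical value 2 (a local min of the x-part); y converges to 1. The iterate converges to (2, 1).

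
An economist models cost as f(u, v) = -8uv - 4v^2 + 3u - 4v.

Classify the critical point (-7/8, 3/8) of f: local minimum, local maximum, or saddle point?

The Hessian of f is constant: H = [[0, -8], [-8, -8]].
det(H) = 0·(-8) − (-8)² = -64.
Since det(H) < 0, H is indefinite and the critical point is a saddle point.

saddle point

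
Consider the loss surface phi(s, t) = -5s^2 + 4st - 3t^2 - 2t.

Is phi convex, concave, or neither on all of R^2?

phi is quadratic, so its Hessian is the constant matrix H = [[-10, 4], [4, -6]].
det(H) = 44, tr(H) = -16.
det(H) > 0 and tr(H) < 0, so H is negative definite everywhere: concave.

concave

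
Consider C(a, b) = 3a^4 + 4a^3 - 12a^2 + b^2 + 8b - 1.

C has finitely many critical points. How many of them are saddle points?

1

C separates as a function of a plus a function of b, so ∇C=0 decouples.
∂C/∂a = 12a(a - 1)(a + 2) = 0 at a ∈ {-2, 0, 1}; ∂C/∂b = 2(b + 4) = 0 at b ∈ {-4}.
The Hessian is diagonal: diag(C_aa, C_bb). Second derivatives: C_aa(-2)=72, C_aa(0)=-24, C_aa(1)=36; C_bb(-4)=2.
Saddle points occur where the two diagonal entries have opposite signs: (0, -4). Count: 1.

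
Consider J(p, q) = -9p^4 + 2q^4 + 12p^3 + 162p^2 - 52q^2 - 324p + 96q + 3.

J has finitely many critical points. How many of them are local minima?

J separates as a function of p plus a function of q, so ∇J=0 decouples.
∂J/∂p = -36(p - 3)(p - 1)(p + 3) = 0 at p ∈ {-3, 1, 3}; ∂J/∂q = 8(q - 3)(q - 1)(q + 4) = 0 at q ∈ {-4, 1, 3}.
The Hessian is diagonal: diag(J_pp, J_qq). Second derivatives: J_pp(-3)=-864, J_pp(1)=288, J_pp(3)=-432; J_qq(-4)=280, J_qq(1)=-80, J_qq(3)=112.
Local minima occur where both diagonal entries positive: (1, -4), (1, 3). Count: 2.

2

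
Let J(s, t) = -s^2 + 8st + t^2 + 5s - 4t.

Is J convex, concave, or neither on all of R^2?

J is quadratic, so its Hessian is the constant matrix H = [[-2, 8], [8, 2]].
det(H) = -68, tr(H) = 0.
det(H) < 0, so H is indefinite: neither convex nor concave.

neither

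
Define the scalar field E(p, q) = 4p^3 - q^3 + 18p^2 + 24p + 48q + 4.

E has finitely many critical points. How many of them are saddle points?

E separates as a function of p plus a function of q, so ∇E=0 decouples.
∂E/∂p = 12(p + 1)(p + 2) = 0 at p ∈ {-2, -1}; ∂E/∂q = -3(q - 4)(q + 4) = 0 at q ∈ {-4, 4}.
The Hessian is diagonal: diag(E_pp, E_qq). Second derivatives: E_pp(-2)=-12, E_pp(-1)=12; E_qq(-4)=24, E_qq(4)=-24.
Saddle points occur where the two diagonal entries have opposite signs: (-2, -4), (-1, 4). Count: 2.

2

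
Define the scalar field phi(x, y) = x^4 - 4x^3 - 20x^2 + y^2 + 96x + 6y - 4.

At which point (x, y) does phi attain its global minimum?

phi(x,y) separates as P(x) + Q(y) − 4, so its minimum is min P + min Q − 4.
P'(x) = 4(x - 4)(x - 2)(x + 3) vanishes at x ∈ {-3, 2, 4}; Q'(y) = 2y + 6 vanishes at y ∈ {-3}.
Local minima of P (where P''>0): P(-3)=-279, P(4)=64. Local minima of Q: Q(-3)=-9.
So the global minimum of phi is P(-3) + Q(-3) − 4 = -279 − 9 − 4 = -292, attained at (-3, -3).

(-3, -3)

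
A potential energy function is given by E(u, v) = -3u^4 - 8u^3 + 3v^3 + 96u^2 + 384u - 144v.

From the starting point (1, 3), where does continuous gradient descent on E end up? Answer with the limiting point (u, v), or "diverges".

(-2, 4)

E is separable, so gradient descent decouples: u follows -∂E/∂u, v follows -∂E/∂v.
∂E/∂u = -12(u - 4)(u + 2)(u + 4); at u=1 this is 540, so u decreases.
∂E/∂v = 9(v - 4)(v + 4); at v=3 this is -63, so v increases.
u converges to its nearest critical value -2 (a local min of the u-part); v converges to 4. The iterate converges to (-2, 4).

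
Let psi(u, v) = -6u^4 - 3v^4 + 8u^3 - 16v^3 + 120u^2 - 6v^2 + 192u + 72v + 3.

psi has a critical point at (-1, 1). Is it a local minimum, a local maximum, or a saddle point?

The mixed partial ∂²psi/∂u∂v is 0, so the Hessian at any point is diag(psi_uu, psi_vv) = diag(24(-3u^2 + 2u + 10), -12(3v^2 + 8v + 1)).
At (-1, 1): H = diag(120, -144).
The eigenvalues have opposite signs, so H is indefinite: a saddle point.

saddle point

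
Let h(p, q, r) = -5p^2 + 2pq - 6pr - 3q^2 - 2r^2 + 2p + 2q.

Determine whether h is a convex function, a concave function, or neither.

concave

h is quadratic, so its Hessian is the constant matrix H = [[-10, 2, -6], [2, -6, 0], [-6, 0, -4]].
Leading principal minors: -10, 56, -8.
Signs alternate −, +, − ⇒ H ≺ 0 ⇒ concave.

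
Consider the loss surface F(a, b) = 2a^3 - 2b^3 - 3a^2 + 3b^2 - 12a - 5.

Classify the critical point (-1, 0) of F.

The mixed partial ∂²F/∂a∂b is 0, so the Hessian at any point is diag(F_aa, F_bb) = diag(6(2a - 1), 6(-2b + 1)).
At (-1, 0): H = diag(-18, 6).
The eigenvalues have opposite signs, so H is indefinite: a saddle point.

saddle point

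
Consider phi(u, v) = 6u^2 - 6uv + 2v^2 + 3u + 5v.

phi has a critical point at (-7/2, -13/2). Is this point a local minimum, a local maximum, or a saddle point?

The Hessian of phi is constant: H = [[12, -6], [-6, 4]].
det(H) = 12·4 − (-6)² = 12.
det(H) > 0 and tr(H) = 16 > 0, so H is positive definite and the point is a local minimum.

local minimum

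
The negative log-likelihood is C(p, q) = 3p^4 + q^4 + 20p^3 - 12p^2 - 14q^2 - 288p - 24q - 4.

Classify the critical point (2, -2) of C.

local minimum

The mixed partial ∂²C/∂p∂q is 0, so the Hessian at any point is diag(C_pp, C_qq) = diag(12(3p^2 + 10p - 2), 4(3q^2 - 7)).
At (2, -2): H = diag(360, 20).
Both eigenvalues are positive, so H is positive definite: a local minimum.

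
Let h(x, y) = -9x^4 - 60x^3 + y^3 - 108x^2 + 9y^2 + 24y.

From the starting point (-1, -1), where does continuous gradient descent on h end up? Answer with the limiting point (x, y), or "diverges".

(-2, -2)

h is separable, so gradient descent decouples: x follows -∂h/∂x, y follows -∂h/∂y.
∂h/∂x = -36x(x + 2)(x + 3); at x=-1 this is 72, so x decreases.
∂h/∂y = 3(y + 2)(y + 4); at y=-1 this is 9, so y decreases.
x converges to its nearest critical value -2 (a local min of the x-part); y converges to -2. The iterate converges to (-2, -2).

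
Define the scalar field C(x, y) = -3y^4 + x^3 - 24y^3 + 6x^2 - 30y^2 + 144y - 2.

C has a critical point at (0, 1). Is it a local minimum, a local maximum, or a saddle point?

saddle point

The mixed partial ∂²C/∂x∂y is 0, so the Hessian at any point is diag(C_xx, C_yy) = diag(6(x + 2), -12(3y^2 + 12y + 5)).
At (0, 1): H = diag(12, -240).
The eigenvalues have opposite signs, so H is indefinite: a saddle point.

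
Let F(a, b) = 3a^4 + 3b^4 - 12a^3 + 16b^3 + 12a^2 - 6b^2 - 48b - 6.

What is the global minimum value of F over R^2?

F(a,b) separates as P(a) + Q(b) − 6, so its minimum is min P + min Q − 6.
P'(a) = 12a(a - 2)(a - 1) vanishes at a ∈ {0, 1, 2}; Q'(b) = 12(b - 1)(b + 1)(b + 4) vanishes at b ∈ {-4, -1, 1}.
Local minima of P (where P''>0): P(0)=0, P(2)=0. Local minima of Q: Q(-4)=-160, Q(1)=-35.
So the global minimum of F is P(0) + Q(-4) − 6 = 0 − 160 − 6 = -166, attained at (0, -4).

-166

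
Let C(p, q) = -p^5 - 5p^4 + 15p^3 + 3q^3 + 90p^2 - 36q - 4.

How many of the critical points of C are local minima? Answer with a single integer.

2

C separates as a function of p plus a function of q, so ∇C=0 decouples.
∂C/∂p = -5p(p - 3)(p + 3)(p + 4) = 0 at p ∈ {-4, -3, 0, 3}; ∂C/∂q = 9(q - 2)(q + 2) = 0 at q ∈ {-2, 2}.
The Hessian is diagonal: diag(C_pp, C_qq). Second derivatives: C_pp(-4)=140, C_pp(-3)=-90, C_pp(0)=180, C_pp(3)=-630; C_qq(-2)=-36, C_qq(2)=36.
Local minima occur where both diagonal entries positive: (-4, 2), (0, 2). Count: 2.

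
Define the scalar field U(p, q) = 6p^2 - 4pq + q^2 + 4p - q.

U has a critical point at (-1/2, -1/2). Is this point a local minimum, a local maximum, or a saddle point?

The Hessian of U is constant: H = [[12, -4], [-4, 2]].
det(H) = 12·2 − (-4)² = 8.
det(H) > 0 and tr(H) = 14 > 0, so H is positive definite and the point is a local minimum.

local minimum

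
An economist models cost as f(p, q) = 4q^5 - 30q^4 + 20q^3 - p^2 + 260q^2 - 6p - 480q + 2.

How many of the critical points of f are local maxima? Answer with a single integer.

2

f separates as a function of p plus a function of q, so ∇f=0 decouples.
∂f/∂p = -2(p + 3) = 0 at p ∈ {-3}; ∂f/∂q = 20(q - 4)(q - 3)(q - 1)(q + 2) = 0 at q ∈ {-2, 1, 3, 4}.
The Hessian is diagonal: diag(f_pp, f_qq). Second derivatives: f_pp(-3)=-2; f_qq(-2)=-1800, f_qq(1)=360, f_qq(3)=-200, f_qq(4)=360.
Local maxima occur where both diagonal entries negative: (-3, -2), (-3, 3). Count: 2.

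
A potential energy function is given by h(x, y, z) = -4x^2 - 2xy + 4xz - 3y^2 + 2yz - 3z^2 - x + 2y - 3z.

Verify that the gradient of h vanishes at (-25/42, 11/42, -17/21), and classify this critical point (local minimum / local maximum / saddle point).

∇h = (-8x - 2y + 4z - 1, -2x - 6y + 2z + 2, 4x + 2y - 6z - 3); substituting (-25/42, 11/42, -17/21) gives ∇h = (0, 0, 0), so (-25/42, 11/42, -17/21) is indeed a critical point.
The Hessian is constant: H = [[-8, -2, 4], [-2, -6, 2], [4, 2, -6]].
Leading principal minors: Δ₁ = -8, Δ₂ = 44, Δ₃ = -168.
The minors alternate sign starting negative (−, +, −), so H is negative definite: a local maximum.

local maximum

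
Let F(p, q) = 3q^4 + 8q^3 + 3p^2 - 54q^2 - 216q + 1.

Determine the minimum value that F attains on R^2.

-674

F(p,q) separates as A(p) + B(q) + 1, so its minimum is min A + min B + 1.
A'(p) = 6p vanishes at p ∈ {0}; B'(q) = 12(q - 3)(q + 2)(q + 3) vanishes at q ∈ {-3, -2, 3}.
Local minima of A (where A''>0): A(0)=0. Local minima of B: B(-3)=189, B(3)=-675.
So the global minimum of F is A(0) + B(3) + 1 = 0 − 675 + 1 = -674, attained at (0, 3).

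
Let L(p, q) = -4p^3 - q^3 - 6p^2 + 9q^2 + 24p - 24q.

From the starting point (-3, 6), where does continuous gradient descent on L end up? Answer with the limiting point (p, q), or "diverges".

diverges

L is separable, so gradient descent decouples: p follows -∂L/∂p, q follows -∂L/∂q.
∂L/∂p = -12(p - 1)(p + 2); at p=-3 this is -48, so p increases.
∂L/∂q = -3(q - 4)(q - 2); at q=6 this is -24, so q increases.
The q-coordinate has no critical point in that direction and runs off to infinity.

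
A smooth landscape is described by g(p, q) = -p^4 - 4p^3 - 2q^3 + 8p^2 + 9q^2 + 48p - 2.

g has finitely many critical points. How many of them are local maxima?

2

g separates as a function of p plus a function of q, so ∇g=0 decouples.
∂g/∂p = -4(p - 2)(p + 2)(p + 3) = 0 at p ∈ {-3, -2, 2}; ∂g/∂q = -6q(q - 3) = 0 at q ∈ {0, 3}.
The Hessian is diagonal: diag(g_pp, g_qq). Second derivatives: g_pp(-3)=-20, g_pp(-2)=16, g_pp(2)=-80; g_qq(0)=18, g_qq(3)=-18.
Local maxima occur where both diagonal entries negative: (-3, 3), (2, 3). Count: 2.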